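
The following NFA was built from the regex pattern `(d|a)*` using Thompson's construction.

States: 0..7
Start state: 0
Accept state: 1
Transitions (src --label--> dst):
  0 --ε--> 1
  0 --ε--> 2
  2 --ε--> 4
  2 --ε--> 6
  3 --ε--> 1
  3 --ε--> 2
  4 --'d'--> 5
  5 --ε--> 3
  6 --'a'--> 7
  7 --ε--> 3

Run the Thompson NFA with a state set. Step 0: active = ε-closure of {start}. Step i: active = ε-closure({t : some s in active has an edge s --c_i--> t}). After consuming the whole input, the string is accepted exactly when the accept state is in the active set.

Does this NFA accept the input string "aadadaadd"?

S₀ = ε-closure({0}) = {0,1,2,4,6}
'a' @ 1: {1,2,3,4,6,7}  ✓accept
'a' @ 2: {1,2,3,4,6,7}  ✓accept
'd' @ 3: {1,2,3,4,5,6}  ✓accept
'a' @ 4: {1,2,3,4,6,7}  ✓accept
'd' @ 5: {1,2,3,4,5,6}  ✓accept
'a' @ 6: {1,2,3,4,6,7}  ✓accept
'a' @ 7: {1,2,3,4,6,7}  ✓accept
'd' @ 8: {1,2,3,4,5,6}  ✓accept
'd' @ 9: {1,2,3,4,5,6}  ✓accept
final: {1,2,3,4,5,6}; accept 1 in set

Answer: ACCEPT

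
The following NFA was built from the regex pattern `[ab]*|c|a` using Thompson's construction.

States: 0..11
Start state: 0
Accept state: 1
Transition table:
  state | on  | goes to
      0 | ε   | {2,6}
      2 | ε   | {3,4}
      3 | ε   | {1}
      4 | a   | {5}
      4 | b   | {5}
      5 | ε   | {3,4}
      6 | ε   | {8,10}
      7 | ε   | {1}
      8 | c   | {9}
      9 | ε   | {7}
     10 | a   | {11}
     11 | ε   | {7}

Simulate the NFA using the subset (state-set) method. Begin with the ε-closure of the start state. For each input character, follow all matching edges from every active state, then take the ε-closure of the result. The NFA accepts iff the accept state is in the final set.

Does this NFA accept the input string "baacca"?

S₀ = ε-closure({0}) = {0,1,2,3,4,6,8,10}
'b' @ 1: {1,3,4,5}  [accepting]
'a' @ 2: {1,3,4,5}  [accepting]
'a' @ 3: {1,3,4,5}  [accepting]
'c' @ 4: {}  — dead — no transitions
rest 'ca' ignored (set empty)
final: {}; accept 1 not in set

Answer: REJECT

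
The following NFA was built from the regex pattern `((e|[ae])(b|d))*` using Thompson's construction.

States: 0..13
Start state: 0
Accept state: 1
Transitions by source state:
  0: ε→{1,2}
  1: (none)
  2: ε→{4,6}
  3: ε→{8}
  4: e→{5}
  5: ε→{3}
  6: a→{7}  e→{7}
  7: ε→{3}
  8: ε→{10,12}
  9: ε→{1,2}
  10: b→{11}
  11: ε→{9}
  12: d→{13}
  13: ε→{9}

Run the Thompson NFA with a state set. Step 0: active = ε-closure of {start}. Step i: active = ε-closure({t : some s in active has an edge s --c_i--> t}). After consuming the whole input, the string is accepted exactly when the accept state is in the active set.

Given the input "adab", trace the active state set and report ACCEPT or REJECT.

Answer: ACCEPT

Derivation:
S₀ = ε-closure({0}) = {0,1,2,4,6}
'a' @ 1: {3,7,8,10,12}
'd' @ 2: {1,2,4,6,9,13}  [accepting]
'a' @ 3: {3,7,8,10,12}
'b' @ 4: {1,2,4,6,9,11}  [accepting]
final: {1,2,4,6,9,11}; accept 1 in set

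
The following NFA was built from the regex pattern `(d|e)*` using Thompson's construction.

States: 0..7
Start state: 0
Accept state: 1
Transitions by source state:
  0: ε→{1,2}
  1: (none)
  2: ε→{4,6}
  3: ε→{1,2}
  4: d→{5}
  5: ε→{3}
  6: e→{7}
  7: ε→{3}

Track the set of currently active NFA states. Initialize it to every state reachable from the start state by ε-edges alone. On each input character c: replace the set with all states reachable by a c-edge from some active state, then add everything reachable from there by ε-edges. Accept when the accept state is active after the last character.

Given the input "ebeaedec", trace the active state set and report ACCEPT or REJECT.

Answer: REJECT

Steps:
start: ε-closure({0}) = {0,1,2,4,6}
'e' @ 1: {1,2,3,4,6,7}  [accepting]
'b' @ 2: {}  — dead — no transitions
rest 'eaedec' ignored (set empty)
final: {}; accept 1 not in set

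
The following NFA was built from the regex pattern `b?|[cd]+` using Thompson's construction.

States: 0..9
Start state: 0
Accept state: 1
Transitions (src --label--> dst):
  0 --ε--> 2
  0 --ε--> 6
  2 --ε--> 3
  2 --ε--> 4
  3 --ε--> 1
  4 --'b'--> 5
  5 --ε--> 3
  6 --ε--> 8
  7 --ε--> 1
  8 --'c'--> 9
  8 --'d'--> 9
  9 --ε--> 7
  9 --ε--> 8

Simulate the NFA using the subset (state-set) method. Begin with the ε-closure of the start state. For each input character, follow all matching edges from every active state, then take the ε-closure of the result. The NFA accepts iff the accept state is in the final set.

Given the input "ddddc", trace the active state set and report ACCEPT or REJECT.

Answer: ACCEPT

Derivation:
start: ε-closure({0}) = {0,1,2,3,4,6,8}
'd' @ 1: {1,7,8,9}  ✓accept
'd' @ 2: {1,7,8,9}  ✓accept
'd' @ 3: {1,7,8,9}  ✓accept
'd' @ 4: {1,7,8,9}  ✓accept
'c' @ 5: {1,7,8,9}  ✓accept
end set {1,7,8,9} — state 1 in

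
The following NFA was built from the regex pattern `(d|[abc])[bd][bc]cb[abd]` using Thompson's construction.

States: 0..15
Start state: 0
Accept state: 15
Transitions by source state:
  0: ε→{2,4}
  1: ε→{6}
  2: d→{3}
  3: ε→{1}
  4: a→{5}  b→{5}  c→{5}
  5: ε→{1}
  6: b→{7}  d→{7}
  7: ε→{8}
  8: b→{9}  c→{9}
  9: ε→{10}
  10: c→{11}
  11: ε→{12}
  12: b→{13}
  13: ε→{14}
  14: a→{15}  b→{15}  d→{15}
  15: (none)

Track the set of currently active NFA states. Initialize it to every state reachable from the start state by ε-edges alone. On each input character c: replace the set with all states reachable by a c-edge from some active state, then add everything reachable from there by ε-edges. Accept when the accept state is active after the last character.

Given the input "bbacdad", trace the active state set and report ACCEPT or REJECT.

Answer: REJECT

Steps:
initial (ε-close {0}): {0,2,4}
'b' @ 1: {1,5,6}
'b' @ 2: {7,8}
'a' @ 3: {}  — state set empty
rest 'cdad' ignored (set empty)
final: {}; accept 15 not in set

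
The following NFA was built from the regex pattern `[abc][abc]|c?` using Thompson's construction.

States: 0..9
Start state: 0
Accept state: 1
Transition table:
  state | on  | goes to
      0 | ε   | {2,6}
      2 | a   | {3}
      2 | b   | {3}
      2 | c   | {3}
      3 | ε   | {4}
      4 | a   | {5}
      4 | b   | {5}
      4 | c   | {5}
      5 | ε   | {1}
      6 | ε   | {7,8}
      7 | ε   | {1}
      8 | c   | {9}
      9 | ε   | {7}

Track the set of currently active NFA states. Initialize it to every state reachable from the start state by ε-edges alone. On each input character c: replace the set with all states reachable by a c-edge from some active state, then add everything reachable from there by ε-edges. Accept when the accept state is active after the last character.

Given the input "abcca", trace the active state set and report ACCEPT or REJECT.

Answer: REJECT

Steps:
S₀ = ε-closure({0}) = {0,1,2,6,7,8}
'a' @ 1: {3,4}
'b' @ 2: {1,5}  (accept∈set)
'c' @ 3: {}  — state set empty
rest 'ca' ignored (set empty)
final: {}; accept 1 not in set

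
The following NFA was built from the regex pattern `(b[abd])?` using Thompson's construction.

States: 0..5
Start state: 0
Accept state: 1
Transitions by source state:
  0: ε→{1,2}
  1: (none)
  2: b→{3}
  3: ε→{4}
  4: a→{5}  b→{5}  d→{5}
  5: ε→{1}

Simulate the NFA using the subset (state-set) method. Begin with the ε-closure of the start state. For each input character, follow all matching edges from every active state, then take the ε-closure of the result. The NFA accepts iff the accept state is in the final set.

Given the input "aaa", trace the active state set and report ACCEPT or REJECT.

initial (ε-close {0}): {0,1,2}
'a' @ 1: {}  — state set empty
rest 'aa' ignored (set empty)
after full input: {}  (accept=1 not in)

Answer: REJECT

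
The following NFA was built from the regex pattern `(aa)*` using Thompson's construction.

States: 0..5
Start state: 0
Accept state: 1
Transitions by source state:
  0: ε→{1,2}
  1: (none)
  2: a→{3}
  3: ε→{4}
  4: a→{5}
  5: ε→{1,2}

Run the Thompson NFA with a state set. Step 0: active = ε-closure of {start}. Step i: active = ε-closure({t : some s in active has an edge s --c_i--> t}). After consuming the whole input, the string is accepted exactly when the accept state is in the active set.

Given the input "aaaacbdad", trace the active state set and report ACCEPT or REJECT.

Answer: REJECT

Derivation:
initial (ε-close {0}): {0,1,2}
'a' @ 1: {3,4}
'a' @ 2: {1,2,5}  ✓accept
'a' @ 3: {3,4}
'a' @ 4: {1,2,5}  ✓accept
'c' @ 5: {}  — no active states
rest 'bdad' ignored (set empty)
end set {} — state 1 not in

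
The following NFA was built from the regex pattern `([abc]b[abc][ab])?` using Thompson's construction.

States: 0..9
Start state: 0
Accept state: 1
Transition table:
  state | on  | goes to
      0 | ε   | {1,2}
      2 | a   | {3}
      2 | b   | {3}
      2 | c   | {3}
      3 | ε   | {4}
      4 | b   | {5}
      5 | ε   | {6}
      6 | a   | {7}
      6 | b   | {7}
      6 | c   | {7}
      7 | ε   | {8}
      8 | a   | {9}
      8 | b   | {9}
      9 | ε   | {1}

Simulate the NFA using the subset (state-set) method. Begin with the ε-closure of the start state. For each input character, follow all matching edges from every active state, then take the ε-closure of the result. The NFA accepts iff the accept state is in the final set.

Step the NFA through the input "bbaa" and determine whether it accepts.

start: ε-closure({0}) = {0,1,2}
'b' @ 1: {3,4}
'b' @ 2: {5,6}
'a' @ 3: {7,8}
'a' @ 4: {1,9}  [accepting]
end set {1,9} — state 1 in

Answer: ACCEPT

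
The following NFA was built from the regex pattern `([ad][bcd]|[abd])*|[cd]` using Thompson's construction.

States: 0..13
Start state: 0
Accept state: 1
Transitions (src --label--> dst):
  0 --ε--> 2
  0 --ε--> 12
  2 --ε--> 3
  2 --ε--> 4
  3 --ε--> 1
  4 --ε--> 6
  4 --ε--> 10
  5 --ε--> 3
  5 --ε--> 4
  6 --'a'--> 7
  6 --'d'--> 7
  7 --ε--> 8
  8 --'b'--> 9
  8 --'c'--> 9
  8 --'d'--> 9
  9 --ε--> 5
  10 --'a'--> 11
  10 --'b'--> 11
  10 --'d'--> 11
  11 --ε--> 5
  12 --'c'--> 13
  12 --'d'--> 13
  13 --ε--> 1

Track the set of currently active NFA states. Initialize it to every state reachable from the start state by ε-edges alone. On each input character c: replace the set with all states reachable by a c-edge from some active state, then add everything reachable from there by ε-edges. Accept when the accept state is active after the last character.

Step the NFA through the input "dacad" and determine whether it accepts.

start: ε-closure({0}) = {0,1,2,3,4,6,10,12}
'd' @ 1: {1,3,4,5,6,7,8,10,11,13}  (accept∈set)
'a' @ 2: {1,3,4,5,6,7,8,10,11}  (accept∈set)
'c' @ 3: {1,3,4,5,6,9,10}  (accept∈set)
'a' @ 4: {1,3,4,5,6,7,8,10,11}  (accept∈set)
'd' @ 5: {1,3,4,5,6,7,8,9,10,11}  (accept∈set)
after full input: {1,3,4,5,6,7,8,9,10,11}  (accept=1 in)

Answer: ACCEPT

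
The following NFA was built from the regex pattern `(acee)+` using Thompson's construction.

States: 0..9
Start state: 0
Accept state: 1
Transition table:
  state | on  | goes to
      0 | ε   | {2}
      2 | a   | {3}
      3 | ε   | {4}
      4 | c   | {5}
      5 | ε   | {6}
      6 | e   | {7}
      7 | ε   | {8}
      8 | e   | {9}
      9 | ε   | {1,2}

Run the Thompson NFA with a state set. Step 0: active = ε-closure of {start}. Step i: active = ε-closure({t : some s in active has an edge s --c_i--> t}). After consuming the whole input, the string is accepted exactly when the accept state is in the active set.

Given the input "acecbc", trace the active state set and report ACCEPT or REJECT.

Answer: REJECT

Derivation:
initial (ε-close {0}): {0,2}
'a' @ 1: {3,4}
'c' @ 2: {5,6}
'e' @ 3: {7,8}
'c' @ 4: {}  — dead — no transitions
rest 'bc' ignored (set empty)
after full input: {}  (accept=1 not in)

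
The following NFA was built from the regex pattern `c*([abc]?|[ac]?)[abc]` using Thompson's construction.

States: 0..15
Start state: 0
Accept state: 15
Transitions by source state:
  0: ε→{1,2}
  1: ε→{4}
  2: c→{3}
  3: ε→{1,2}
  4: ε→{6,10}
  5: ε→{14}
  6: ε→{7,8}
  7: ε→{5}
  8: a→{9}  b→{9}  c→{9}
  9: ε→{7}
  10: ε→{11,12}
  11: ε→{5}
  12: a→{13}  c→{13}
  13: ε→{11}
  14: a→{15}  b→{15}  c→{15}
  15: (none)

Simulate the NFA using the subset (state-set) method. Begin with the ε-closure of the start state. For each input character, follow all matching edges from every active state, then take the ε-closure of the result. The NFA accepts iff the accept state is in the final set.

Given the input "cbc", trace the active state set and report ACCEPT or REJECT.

S₀ = ε-closure({0}) = {0,1,2,4,5,6,7,8,10,11,12,14}
'c' @ 1: {1,2,3,4,5,6,7,8,9,10,11,12,13,14,15}  (accept∈set)
'b' @ 2: {5,7,9,14,15}  (accept∈set)
'c' @ 3: {15}  (accept∈set)
after full input: {15}  (accept=15 in)

Answer: ACCEPT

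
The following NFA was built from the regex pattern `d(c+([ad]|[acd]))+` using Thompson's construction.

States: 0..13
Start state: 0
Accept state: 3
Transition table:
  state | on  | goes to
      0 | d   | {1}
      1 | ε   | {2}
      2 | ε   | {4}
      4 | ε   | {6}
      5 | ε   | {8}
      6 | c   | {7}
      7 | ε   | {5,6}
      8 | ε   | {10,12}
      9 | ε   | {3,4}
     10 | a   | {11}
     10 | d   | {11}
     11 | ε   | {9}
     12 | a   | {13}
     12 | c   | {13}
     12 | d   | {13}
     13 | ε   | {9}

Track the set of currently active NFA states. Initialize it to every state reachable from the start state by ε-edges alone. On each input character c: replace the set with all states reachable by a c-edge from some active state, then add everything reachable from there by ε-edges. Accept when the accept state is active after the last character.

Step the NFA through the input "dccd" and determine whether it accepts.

start: ε-closure({0}) = {0}
'd' @ 1: {1,2,4,6}
'c' @ 2: {5,6,7,8,10,12}
'c' @ 3: {3,4,5,6,7,8,9,10,12,13}  (accept∈set)
'd' @ 4: {3,4,6,9,11,13}  (accept∈set)
final: {3,4,6,9,11,13}; accept 3 in set

Answer: ACCEPT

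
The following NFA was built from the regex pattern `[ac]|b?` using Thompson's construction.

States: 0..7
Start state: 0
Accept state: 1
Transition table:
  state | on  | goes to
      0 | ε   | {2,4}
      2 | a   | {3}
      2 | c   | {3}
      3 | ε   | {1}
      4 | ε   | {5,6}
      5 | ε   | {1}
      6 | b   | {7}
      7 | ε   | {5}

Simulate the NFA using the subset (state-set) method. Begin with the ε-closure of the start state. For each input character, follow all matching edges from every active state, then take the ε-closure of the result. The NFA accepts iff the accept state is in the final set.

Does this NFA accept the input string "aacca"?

start: ε-closure({0}) = {0,1,2,4,5,6}
'a' @ 1: {1,3}  (accept∈set)
'a' @ 2: {}  — no active states
rest 'cca' ignored (set empty)
end set {} — state 1 not in

Answer: REJECT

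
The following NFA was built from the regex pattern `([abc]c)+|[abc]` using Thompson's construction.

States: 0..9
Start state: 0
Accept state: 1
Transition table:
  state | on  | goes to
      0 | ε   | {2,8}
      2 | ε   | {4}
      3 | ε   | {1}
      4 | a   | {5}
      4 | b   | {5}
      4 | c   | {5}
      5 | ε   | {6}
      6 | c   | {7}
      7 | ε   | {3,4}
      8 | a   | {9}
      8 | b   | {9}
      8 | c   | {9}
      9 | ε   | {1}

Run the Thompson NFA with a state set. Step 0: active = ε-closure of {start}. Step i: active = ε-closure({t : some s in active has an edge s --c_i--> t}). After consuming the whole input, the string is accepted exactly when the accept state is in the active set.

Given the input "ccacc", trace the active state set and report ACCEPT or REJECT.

Answer: REJECT

Trace:
start: ε-closure({0}) = {0,2,4,8}
'c' @ 1: {1,5,6,9}  [accepting]
'c' @ 2: {1,3,4,7}  [accepting]
'a' @ 3: {5,6}
'c' @ 4: {1,3,4,7}  [accepting]
'c' @ 5: {5,6}
final: {5,6}; accept 1 not in set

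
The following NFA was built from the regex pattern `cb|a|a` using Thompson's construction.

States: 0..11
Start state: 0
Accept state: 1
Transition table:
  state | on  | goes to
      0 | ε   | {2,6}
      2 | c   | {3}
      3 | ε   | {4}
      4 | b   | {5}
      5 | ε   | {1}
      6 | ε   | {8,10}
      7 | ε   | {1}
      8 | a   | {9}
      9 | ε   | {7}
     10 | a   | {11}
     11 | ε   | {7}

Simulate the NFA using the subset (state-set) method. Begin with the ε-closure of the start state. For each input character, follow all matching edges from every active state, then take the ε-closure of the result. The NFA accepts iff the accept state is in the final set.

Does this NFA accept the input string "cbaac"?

Answer: REJECT

Derivation:
S₀ = ε-closure({0}) = {0,2,6,8,10}
'c' @ 1: {3,4}
'b' @ 2: {1,5}  [accepting]
'a' @ 3: {}  — state set empty
rest 'ac' ignored (set empty)
final: {}; accept 1 not in set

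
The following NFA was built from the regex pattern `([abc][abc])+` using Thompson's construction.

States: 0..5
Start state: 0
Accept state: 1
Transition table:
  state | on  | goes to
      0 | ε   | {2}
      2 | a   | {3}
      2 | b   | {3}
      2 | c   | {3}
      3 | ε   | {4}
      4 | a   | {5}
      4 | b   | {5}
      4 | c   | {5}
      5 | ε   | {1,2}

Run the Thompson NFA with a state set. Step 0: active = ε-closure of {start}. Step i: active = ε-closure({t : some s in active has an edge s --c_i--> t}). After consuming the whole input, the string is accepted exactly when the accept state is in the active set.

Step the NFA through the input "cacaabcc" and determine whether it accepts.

Answer: ACCEPT

Trace:
start: ε-closure({0}) = {0,2}
'c' @ 1: {3,4}
'a' @ 2: {1,2,5}  (accept∈set)
'c' @ 3: {3,4}
'a' @ 4: {1,2,5}  (accept∈set)
'a' @ 5: {3,4}
'b' @ 6: {1,2,5}  (accept∈set)
'c' @ 7: {3,4}
'c' @ 8: {1,2,5}  (accept∈set)
after full input: {1,2,5}  (accept=1 in)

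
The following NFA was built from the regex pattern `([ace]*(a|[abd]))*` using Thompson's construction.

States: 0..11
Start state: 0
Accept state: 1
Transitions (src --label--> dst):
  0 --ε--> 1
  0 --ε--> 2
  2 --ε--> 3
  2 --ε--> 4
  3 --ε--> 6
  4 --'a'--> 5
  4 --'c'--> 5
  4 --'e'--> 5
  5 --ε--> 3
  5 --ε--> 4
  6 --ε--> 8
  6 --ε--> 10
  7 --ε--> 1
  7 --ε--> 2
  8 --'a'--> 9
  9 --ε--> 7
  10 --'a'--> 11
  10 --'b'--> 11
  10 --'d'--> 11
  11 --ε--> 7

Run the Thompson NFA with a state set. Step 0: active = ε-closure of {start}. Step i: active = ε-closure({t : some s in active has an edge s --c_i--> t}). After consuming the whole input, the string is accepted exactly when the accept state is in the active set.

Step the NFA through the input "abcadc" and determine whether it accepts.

initial (ε-close {0}): {0,1,2,3,4,6,8,10}
'a' @ 1: {1,2,3,4,5,6,7,8,9,10,11}  (accept∈set)
'b' @ 2: {1,2,3,4,6,7,8,10,11}  (accept∈set)
'c' @ 3: {3,4,5,6,8,10}
'a' @ 4: {1,2,3,4,5,6,7,8,9,10,11}  (accept∈set)
'd' @ 5: {1,2,3,4,6,7,8,10,11}  (accept∈set)
'c' @ 6: {3,4,5,6,8,10}
after full input: {3,4,5,6,8,10}  (accept=1 not in)

Answer: REJECT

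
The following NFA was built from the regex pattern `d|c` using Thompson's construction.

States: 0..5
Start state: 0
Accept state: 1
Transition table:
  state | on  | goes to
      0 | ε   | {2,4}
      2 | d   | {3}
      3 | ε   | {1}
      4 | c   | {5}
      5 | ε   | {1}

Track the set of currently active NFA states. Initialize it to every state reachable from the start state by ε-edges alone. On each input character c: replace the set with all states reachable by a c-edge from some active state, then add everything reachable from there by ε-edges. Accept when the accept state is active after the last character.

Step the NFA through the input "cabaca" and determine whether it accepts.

S₀ = ε-closure({0}) = {0,2,4}
'c' @ 1: {1,5}  ✓accept
'a' @ 2: {}  — dead — no transitions
rest 'baca' ignored (set empty)
end set {} — state 1 not in

Answer: REJECT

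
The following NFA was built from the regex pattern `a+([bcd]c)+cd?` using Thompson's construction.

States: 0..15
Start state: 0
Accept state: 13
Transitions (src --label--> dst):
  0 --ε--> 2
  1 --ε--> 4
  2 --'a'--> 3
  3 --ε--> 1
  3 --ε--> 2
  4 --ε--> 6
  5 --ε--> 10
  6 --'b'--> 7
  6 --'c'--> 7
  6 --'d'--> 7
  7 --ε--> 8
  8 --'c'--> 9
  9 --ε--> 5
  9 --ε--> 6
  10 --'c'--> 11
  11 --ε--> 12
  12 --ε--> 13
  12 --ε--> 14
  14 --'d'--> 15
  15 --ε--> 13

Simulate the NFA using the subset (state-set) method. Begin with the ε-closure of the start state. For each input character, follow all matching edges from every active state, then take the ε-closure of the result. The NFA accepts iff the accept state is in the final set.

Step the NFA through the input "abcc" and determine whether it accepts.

initial (ε-close {0}): {0,2}
'a' @ 1: {1,2,3,4,6}
'b' @ 2: {7,8}
'c' @ 3: {5,6,9,10}
'c' @ 4: {7,8,11,12,13,14}  [accepting]
end set {7,8,11,12,13,14} — state 13 in

Answer: ACCEPT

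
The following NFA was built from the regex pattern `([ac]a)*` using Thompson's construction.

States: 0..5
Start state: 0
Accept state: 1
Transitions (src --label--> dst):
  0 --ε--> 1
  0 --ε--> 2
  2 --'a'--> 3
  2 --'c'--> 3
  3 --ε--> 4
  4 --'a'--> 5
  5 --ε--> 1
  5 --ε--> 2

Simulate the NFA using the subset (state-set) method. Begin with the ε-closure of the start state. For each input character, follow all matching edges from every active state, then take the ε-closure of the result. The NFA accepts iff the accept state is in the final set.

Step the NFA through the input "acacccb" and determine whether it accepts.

start: ε-closure({0}) = {0,1,2}
'a' @ 1: {3,4}
'c' @ 2: {}  — no active states
rest 'acccb' ignored (set empty)
after full input: {}  (accept=1 not in)

Answer: REJECT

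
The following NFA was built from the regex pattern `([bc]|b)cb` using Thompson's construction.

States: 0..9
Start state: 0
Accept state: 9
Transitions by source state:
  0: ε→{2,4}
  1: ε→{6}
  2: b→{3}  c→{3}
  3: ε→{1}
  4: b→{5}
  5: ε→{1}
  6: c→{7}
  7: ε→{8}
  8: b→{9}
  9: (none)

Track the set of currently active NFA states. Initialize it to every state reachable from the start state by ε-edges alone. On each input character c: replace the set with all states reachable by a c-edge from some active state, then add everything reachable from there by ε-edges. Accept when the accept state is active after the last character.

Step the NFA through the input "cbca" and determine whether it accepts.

Answer: REJECT

Derivation:
S₀ = ε-closure({0}) = {0,2,4}
'c' @ 1: {1,3,6}
'b' @ 2: {}  — dead — no transitions
rest 'ca' ignored (set empty)
final: {}; accept 9 not in set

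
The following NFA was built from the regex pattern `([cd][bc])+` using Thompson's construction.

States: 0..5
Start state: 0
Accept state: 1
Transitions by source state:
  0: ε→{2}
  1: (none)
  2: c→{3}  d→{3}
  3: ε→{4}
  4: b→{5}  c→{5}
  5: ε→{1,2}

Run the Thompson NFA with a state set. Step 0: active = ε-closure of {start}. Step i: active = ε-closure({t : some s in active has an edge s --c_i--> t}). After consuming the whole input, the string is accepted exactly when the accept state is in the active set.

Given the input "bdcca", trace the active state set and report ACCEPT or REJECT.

Answer: REJECT

Derivation:
S₀ = ε-closure({0}) = {0,2}
'b' @ 1: {}  — state set empty
rest 'dcca' ignored (set empty)
after full input: {}  (accept=1 not in)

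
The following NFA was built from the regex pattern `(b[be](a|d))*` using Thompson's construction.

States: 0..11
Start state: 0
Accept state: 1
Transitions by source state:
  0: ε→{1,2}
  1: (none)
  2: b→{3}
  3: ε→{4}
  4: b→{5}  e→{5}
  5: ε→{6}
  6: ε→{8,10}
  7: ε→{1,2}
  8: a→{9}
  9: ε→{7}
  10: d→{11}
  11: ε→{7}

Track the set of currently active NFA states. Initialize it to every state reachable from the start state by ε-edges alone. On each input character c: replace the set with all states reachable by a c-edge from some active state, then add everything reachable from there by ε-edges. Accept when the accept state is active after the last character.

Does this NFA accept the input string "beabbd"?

Answer: ACCEPT

Steps:
S₀ = ε-closure({0}) = {0,1,2}
'b' @ 1: {3,4}
'e' @ 2: {5,6,8,10}
'a' @ 3: {1,2,7,9}  (accept∈set)
'b' @ 4: {3,4}
'b' @ 5: {5,6,8,10}
'd' @ 6: {1,2,7,11}  (accept∈set)
end set {1,2,7,11} — state 1 in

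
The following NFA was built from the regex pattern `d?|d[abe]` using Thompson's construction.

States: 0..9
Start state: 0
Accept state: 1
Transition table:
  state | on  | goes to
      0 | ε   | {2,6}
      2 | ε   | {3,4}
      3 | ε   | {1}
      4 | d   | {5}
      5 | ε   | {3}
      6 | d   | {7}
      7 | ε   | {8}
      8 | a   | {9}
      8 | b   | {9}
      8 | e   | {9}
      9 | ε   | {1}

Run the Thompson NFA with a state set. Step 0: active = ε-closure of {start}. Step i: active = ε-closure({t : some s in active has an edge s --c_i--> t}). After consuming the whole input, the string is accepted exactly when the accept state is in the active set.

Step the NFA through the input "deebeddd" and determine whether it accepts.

initial (ε-close {0}): {0,1,2,3,4,6}
'd' @ 1: {1,3,5,7,8}  ✓accept
'e' @ 2: {1,9}  ✓accept
'e' @ 3: {}  — dead — no transitions
rest 'beddd' ignored (set empty)
final: {}; accept 1 not in set

Answer: REJECT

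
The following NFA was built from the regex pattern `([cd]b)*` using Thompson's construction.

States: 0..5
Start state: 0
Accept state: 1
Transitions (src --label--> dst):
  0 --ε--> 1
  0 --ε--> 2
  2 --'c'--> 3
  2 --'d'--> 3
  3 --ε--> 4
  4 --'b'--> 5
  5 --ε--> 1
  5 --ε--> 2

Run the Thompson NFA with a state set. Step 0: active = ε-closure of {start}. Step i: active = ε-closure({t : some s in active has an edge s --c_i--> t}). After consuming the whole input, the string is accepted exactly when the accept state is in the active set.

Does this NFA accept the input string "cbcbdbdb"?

start: ε-closure({0}) = {0,1,2}
'c' @ 1: {3,4}
'b' @ 2: {1,2,5}  (accept∈set)
'c' @ 3: {3,4}
'b' @ 4: {1,2,5}  (accept∈set)
'd' @ 5: {3,4}
'b' @ 6: {1,2,5}  (accept∈set)
'd' @ 7: {3,4}
'b' @ 8: {1,2,5}  (accept∈set)
end set {1,2,5} — state 1 in

Answer: ACCEPT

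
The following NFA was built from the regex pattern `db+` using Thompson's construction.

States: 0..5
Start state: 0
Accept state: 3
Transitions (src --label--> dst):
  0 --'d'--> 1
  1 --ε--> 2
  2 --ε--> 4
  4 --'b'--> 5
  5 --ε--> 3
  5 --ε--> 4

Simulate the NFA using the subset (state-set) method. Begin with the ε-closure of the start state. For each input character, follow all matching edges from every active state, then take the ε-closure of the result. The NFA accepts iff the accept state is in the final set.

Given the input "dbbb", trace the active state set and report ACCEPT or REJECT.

start: ε-closure({0}) = {0}
'd' @ 1: {1,2,4}
'b' @ 2: {3,4,5}  [accepting]
'b' @ 3: {3,4,5}  [accepting]
'b' @ 4: {3,4,5}  [accepting]
final: {3,4,5}; accept 3 in set

Answer: ACCEPT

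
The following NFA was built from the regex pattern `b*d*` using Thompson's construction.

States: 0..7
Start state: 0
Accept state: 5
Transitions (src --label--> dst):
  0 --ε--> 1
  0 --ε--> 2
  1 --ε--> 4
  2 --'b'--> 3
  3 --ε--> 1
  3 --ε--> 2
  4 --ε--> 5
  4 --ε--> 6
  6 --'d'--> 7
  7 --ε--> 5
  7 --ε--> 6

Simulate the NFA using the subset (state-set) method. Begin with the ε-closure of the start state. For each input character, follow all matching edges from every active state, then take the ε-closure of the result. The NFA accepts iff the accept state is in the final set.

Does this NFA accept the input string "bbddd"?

Answer: ACCEPT

Trace:
start: ε-closure({0}) = {0,1,2,4,5,6}
'b' @ 1: {1,2,3,4,5,6}  [accepting]
'b' @ 2: {1,2,3,4,5,6}  [accepting]
'd' @ 3: {5,6,7}  [accepting]
'd' @ 4: {5,6,7}  [accepting]
'd' @ 5: {5,6,7}  [accepting]
end set {5,6,7} — state 5 in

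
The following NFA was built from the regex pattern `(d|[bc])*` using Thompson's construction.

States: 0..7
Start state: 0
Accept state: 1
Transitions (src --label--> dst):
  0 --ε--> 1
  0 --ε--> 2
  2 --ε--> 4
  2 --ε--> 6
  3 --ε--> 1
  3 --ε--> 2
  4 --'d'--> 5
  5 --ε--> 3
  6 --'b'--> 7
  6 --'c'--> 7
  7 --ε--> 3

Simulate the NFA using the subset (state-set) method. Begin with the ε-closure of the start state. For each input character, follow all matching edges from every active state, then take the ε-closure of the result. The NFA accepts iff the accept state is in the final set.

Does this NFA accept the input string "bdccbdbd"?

S₀ = ε-closure({0}) = {0,1,2,4,6}
'b' @ 1: {1,2,3,4,6,7}  ✓accept
'd' @ 2: {1,2,3,4,5,6}  ✓accept
'c' @ 3: {1,2,3,4,6,7}  ✓accept
'c' @ 4: {1,2,3,4,6,7}  ✓accept
'b' @ 5: {1,2,3,4,6,7}  ✓accept
'd' @ 6: {1,2,3,4,5,6}  ✓accept
'b' @ 7: {1,2,3,4,6,7}  ✓accept
'd' @ 8: {1,2,3,4,5,6}  ✓accept
after full input: {1,2,3,4,5,6}  (accept=1 in)

Answer: ACCEPT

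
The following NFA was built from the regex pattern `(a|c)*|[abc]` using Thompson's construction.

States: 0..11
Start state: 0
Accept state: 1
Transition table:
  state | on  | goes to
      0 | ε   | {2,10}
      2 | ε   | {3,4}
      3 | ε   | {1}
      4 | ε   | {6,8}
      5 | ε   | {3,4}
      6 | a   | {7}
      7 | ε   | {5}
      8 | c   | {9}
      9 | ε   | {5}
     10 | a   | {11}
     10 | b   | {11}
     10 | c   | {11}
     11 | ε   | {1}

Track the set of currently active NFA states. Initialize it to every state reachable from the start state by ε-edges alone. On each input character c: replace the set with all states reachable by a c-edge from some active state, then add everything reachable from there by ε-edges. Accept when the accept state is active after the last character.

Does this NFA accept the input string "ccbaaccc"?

Answer: REJECT

Trace:
initial (ε-close {0}): {0,1,2,3,4,6,8,10}
'c' @ 1: {1,3,4,5,6,8,9,11}  [accepting]
'c' @ 2: {1,3,4,5,6,8,9}  [accepting]
'b' @ 3: {}  — no active states
rest 'aaccc' ignored (set empty)
after full input: {}  (accept=1 not in)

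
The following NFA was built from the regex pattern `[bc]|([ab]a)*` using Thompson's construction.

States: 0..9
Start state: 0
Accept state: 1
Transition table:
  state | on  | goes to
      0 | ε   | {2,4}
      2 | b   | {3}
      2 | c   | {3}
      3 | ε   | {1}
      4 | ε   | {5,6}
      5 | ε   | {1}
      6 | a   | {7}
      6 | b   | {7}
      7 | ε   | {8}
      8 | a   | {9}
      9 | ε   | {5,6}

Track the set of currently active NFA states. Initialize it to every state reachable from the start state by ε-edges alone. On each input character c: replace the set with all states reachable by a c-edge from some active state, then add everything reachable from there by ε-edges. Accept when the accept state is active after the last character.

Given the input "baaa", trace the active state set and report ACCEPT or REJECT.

S₀ = ε-closure({0}) = {0,1,2,4,5,6}
'b' @ 1: {1,3,7,8}  [accepting]
'a' @ 2: {1,5,6,9}  [accepting]
'a' @ 3: {7,8}
'a' @ 4: {1,5,6,9}  [accepting]
end set {1,5,6,9} — state 1 in

Answer: ACCEPT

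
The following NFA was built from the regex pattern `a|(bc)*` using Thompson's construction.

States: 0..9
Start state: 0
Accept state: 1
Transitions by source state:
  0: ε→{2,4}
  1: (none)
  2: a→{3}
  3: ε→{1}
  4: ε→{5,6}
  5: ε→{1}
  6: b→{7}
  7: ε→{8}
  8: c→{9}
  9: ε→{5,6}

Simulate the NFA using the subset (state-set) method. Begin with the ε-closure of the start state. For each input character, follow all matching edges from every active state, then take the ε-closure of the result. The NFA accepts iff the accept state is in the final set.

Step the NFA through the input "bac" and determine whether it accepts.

Answer: REJECT

Steps:
S₀ = ε-closure({0}) = {0,1,2,4,5,6}
'b' @ 1: {7,8}
'a' @ 2: {}  — dead — no transitions
rest 'c' ignored (set empty)
after full input: {}  (accept=1 not in)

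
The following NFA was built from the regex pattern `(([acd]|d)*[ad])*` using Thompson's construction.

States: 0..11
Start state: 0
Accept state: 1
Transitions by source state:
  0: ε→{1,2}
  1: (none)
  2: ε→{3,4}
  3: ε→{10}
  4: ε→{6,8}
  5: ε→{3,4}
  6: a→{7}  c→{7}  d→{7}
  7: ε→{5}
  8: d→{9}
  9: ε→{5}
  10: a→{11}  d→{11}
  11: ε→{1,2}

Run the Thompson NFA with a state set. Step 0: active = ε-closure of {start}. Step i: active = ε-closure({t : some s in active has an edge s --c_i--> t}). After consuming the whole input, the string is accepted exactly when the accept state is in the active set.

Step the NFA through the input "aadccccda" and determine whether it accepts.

S₀ = ε-closure({0}) = {0,1,2,3,4,6,8,10}
'a' @ 1: {1,2,3,4,5,6,7,8,10,11}  ✓accept
'a' @ 2: {1,2,3,4,5,6,7,8,10,11}  ✓accept
'd' @ 3: {1,2,3,4,5,6,7,8,9,10,11}  ✓accept
'c' @ 4: {3,4,5,6,7,8,10}
'c' @ 5: {3,4,5,6,7,8,10}
'c' @ 6: {3,4,5,6,7,8,10}
'c' @ 7: {3,4,5,6,7,8,10}
'd' @ 8: {1,2,3,4,5,6,7,8,9,10,11}  ✓accept
'a' @ 9: {1,2,3,4,5,6,7,8,10,11}  ✓accept
after full input: {1,2,3,4,5,6,7,8,10,11}  (accept=1 in)

Answer: ACCEPT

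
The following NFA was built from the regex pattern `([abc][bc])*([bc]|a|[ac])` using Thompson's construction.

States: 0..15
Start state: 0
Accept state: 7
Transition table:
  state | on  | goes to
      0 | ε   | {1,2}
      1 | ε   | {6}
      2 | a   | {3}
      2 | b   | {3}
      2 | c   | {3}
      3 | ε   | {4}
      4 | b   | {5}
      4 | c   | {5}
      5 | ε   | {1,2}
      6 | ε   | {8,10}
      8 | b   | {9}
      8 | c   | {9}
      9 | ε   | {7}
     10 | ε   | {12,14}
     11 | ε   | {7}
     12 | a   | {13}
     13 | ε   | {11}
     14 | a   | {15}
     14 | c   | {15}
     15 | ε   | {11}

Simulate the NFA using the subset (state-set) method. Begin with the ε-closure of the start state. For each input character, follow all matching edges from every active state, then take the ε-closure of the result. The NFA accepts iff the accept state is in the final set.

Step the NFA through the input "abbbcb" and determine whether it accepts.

initial (ε-close {0}): {0,1,2,6,8,10,12,14}
'a' @ 1: {3,4,7,11,13,15}  ✓accept
'b' @ 2: {1,2,5,6,8,10,12,14}
'b' @ 3: {3,4,7,9}  ✓accept
'b' @ 4: {1,2,5,6,8,10,12,14}
'c' @ 5: {3,4,7,9,11,15}  ✓accept
'b' @ 6: {1,2,5,6,8,10,12,14}
after full input: {1,2,5,6,8,10,12,14}  (accept=7 not in)

Answer: REJECT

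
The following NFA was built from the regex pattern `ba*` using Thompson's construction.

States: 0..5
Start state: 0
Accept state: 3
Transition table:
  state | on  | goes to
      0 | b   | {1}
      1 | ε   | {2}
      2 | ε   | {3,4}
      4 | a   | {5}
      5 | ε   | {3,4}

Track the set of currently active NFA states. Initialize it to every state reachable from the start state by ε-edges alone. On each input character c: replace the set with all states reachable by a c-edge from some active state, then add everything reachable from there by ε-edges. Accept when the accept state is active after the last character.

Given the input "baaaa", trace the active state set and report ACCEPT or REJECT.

Answer: ACCEPT

Steps:
start: ε-closure({0}) = {0}
'b' @ 1: {1,2,3,4}  (accept∈set)
'a' @ 2: {3,4,5}  (accept∈set)
'a' @ 3: {3,4,5}  (accept∈set)
'a' @ 4: {3,4,5}  (accept∈set)
'a' @ 5: {3,4,5}  (accept∈set)
end set {3,4,5} — state 3 in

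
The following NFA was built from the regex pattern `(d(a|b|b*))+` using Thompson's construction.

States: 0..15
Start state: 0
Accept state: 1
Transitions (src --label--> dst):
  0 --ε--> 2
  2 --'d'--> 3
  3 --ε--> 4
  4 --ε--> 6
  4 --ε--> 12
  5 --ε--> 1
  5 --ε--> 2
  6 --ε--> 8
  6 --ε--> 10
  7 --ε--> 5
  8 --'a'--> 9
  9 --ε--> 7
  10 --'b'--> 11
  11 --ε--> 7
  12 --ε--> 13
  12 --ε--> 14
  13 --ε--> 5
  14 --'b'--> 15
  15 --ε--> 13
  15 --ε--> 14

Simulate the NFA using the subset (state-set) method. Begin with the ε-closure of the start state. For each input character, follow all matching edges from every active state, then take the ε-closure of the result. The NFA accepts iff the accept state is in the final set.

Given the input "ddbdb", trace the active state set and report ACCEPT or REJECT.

start: ε-closure({0}) = {0,2}
'd' @ 1: {1,2,3,4,5,6,8,10,12,13,14}  ✓accept
'd' @ 2: {1,2,3,4,5,6,8,10,12,13,14}  ✓accept
'b' @ 3: {1,2,5,7,11,13,14,15}  ✓accept
'd' @ 4: {1,2,3,4,5,6,8,10,12,13,14}  ✓accept
'b' @ 5: {1,2,5,7,11,13,14,15}  ✓accept
end set {1,2,5,7,11,13,14,15} — state 1 in

Answer: ACCEPT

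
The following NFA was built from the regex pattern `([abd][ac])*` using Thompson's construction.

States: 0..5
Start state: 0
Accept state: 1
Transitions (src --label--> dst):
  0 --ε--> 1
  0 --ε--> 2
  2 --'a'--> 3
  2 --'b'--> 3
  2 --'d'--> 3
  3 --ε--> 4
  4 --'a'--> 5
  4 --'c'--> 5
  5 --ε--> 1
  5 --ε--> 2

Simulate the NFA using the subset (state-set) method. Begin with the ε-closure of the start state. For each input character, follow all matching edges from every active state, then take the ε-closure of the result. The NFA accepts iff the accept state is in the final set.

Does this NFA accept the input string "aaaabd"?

initial (ε-close {0}): {0,1,2}
'a' @ 1: {3,4}
'a' @ 2: {1,2,5}  [accepting]
'a' @ 3: {3,4}
'a' @ 4: {1,2,5}  [accepting]
'b' @ 5: {3,4}
'd' @ 6: {}  — no active states
end set {} — state 1 not in

Answer: REJECT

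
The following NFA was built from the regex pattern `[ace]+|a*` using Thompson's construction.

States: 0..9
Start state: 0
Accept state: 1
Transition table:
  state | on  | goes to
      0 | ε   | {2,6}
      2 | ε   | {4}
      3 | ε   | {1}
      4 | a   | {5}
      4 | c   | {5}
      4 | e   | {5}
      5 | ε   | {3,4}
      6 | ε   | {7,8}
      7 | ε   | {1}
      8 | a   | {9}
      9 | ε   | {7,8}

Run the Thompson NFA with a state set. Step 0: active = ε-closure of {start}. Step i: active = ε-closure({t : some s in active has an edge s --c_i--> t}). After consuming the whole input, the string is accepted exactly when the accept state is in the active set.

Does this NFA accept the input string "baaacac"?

Answer: REJECT

Derivation:
S₀ = ε-closure({0}) = {0,1,2,4,6,7,8}
'b' @ 1: {}  — no active states
rest 'aaacac' ignored (set empty)
final: {}; accept 1 not in set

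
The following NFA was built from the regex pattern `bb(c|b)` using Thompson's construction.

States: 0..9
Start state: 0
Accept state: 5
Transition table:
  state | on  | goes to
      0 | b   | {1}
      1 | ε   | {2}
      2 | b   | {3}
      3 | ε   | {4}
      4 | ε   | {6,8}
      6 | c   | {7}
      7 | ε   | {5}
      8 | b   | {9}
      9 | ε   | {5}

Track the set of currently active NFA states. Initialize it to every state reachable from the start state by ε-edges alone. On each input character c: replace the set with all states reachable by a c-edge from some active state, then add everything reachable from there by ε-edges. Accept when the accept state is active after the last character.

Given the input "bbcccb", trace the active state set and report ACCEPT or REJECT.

initial (ε-close {0}): {0}
'b' @ 1: {1,2}
'b' @ 2: {3,4,6,8}
'c' @ 3: {5,7}  [accepting]
'c' @ 4: {}  — state set empty
rest 'cb' ignored (set empty)
final: {}; accept 5 not in set

Answer: REJECT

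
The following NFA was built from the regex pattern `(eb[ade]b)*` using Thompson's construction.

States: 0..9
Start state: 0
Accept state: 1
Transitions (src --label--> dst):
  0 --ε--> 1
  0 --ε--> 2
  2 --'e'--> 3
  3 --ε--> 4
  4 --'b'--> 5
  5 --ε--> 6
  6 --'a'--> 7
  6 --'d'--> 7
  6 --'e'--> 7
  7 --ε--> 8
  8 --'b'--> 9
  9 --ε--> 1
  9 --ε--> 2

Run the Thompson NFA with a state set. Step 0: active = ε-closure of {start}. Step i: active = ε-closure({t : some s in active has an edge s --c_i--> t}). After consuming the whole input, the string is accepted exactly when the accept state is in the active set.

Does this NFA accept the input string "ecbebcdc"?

Answer: REJECT

Derivation:
start: ε-closure({0}) = {0,1,2}
'e' @ 1: {3,4}
'c' @ 2: {}  — no active states
rest 'bebcdc' ignored (set empty)
final: {}; accept 1 not in set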